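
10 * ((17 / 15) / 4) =17 / 6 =2.83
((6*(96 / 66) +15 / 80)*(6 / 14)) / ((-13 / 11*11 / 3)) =-14121 / 16016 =-0.88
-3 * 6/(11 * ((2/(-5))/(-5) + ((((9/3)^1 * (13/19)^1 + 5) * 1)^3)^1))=-1543275/330914749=-0.00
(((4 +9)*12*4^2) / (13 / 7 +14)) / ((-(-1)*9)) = 5824 / 333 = 17.49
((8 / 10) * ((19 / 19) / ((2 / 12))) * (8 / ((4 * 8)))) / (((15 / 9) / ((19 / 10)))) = 1.37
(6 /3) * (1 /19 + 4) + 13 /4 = 863 /76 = 11.36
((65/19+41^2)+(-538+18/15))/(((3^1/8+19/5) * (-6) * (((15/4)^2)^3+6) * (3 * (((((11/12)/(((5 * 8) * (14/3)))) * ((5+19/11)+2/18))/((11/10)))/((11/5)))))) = -6916356964352/17515166419515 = -0.39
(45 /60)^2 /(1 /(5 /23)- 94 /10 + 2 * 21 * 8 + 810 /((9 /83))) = 5 /69344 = 0.00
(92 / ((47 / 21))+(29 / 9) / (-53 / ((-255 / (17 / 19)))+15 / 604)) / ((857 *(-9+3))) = -144264196 / 13154436657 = -0.01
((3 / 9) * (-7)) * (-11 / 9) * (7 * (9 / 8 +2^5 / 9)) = 181643 / 1944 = 93.44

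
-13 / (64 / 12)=-39 / 16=-2.44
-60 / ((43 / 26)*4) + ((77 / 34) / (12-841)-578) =-711530695 / 1211998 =-587.07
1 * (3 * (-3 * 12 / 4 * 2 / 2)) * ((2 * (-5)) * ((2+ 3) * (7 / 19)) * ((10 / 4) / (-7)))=-3375 / 19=-177.63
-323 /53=-6.09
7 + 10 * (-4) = -33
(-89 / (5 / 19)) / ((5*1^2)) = -1691 / 25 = -67.64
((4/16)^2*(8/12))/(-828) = -1/19872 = -0.00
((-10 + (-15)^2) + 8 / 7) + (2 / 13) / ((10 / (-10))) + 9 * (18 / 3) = 24569 / 91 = 269.99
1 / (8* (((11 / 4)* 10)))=1 / 220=0.00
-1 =-1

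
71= 71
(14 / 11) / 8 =7 / 44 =0.16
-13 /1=-13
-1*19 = -19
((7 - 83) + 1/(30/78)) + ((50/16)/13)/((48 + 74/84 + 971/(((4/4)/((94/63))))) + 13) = -726507221/9897940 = -73.40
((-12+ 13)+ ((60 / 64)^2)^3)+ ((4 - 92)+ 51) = -592589151 / 16777216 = -35.32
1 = 1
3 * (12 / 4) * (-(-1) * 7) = 63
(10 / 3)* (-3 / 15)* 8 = -16 / 3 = -5.33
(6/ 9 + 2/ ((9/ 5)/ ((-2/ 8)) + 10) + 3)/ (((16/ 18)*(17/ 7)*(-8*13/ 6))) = -207/ 1768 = -0.12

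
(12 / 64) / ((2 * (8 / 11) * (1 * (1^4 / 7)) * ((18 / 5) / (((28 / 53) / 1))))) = 2695 / 20352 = 0.13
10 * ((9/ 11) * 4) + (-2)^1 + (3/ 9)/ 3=3053/ 99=30.84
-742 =-742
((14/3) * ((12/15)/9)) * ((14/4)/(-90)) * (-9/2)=0.07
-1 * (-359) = 359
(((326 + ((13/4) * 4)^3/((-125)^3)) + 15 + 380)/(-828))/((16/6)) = -44006279/134765625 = -0.33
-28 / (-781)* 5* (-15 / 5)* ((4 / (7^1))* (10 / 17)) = -2400 / 13277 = -0.18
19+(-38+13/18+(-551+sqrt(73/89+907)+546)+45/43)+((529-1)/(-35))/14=-4420051/189630+2 * sqrt(1797711)/89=6.82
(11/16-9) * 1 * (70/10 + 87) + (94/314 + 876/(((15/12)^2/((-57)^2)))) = 57171182129/31400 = 1820738.28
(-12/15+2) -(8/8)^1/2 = 7/10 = 0.70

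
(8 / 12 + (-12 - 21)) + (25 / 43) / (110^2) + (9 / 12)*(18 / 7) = -13288441 / 437052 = -30.40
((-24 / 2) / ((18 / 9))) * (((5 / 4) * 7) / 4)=-105 / 8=-13.12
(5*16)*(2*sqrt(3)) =277.13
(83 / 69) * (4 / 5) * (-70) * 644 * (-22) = 2863168 / 3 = 954389.33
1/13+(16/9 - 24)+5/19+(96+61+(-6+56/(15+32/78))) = 177359461/1336023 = 132.75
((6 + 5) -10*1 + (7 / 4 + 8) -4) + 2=35 / 4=8.75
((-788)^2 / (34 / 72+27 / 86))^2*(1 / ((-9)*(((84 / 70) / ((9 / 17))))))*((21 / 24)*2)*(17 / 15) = -89828123256958464 / 1481089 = -60650050913.19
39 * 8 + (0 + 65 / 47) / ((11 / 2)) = 161434 / 517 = 312.25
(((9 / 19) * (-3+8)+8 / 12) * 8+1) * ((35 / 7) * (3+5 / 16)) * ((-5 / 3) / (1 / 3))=-1909325 / 912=-2093.56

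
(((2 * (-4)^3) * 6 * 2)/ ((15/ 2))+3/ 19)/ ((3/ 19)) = -19441/ 15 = -1296.07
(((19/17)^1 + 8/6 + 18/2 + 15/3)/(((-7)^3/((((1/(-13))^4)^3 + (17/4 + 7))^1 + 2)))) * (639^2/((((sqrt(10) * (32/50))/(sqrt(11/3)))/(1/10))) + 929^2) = -298035660556331879778101/543404537396746844 - 47002100307332633282727 * sqrt(330)/34777890393391798016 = -573011.12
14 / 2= 7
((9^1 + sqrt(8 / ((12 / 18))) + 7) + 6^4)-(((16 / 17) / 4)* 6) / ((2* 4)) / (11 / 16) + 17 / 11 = 2* sqrt(3) + 245585 / 187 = 1316.75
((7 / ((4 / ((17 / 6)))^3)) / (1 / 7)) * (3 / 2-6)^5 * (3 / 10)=-1579475457 / 163840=-9640.35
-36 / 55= -0.65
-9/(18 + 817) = -9/835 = -0.01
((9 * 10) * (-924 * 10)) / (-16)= 51975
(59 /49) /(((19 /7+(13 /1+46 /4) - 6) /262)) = 30916 /2079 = 14.87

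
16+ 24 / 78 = 212 / 13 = 16.31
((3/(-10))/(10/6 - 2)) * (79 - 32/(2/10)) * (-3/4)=2187/40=54.68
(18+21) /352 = 39 /352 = 0.11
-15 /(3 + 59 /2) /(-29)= 6 /377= 0.02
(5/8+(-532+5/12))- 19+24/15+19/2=-64663/120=-538.86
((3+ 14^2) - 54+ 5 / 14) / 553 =0.26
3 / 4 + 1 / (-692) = 259 / 346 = 0.75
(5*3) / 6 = 5 / 2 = 2.50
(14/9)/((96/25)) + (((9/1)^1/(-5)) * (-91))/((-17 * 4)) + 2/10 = -66233/36720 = -1.80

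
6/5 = 1.20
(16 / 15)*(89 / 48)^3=704969 / 103680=6.80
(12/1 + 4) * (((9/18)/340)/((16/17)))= 1/40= 0.02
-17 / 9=-1.89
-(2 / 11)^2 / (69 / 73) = -292 / 8349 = -0.03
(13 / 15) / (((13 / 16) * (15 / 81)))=5.76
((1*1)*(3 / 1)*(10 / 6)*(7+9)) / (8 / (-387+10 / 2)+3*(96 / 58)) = 110780 / 6847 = 16.18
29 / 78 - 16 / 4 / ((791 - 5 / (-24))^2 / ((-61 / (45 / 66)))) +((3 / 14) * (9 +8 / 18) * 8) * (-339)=-5402523831048809 / 984389190330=-5488.20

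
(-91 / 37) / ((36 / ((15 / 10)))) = -91 / 888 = -0.10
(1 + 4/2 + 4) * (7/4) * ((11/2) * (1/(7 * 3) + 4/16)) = 1925/96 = 20.05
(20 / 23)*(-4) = -80 / 23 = -3.48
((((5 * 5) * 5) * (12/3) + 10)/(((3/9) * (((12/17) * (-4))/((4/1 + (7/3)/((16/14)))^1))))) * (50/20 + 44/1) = -19485825/128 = -152233.01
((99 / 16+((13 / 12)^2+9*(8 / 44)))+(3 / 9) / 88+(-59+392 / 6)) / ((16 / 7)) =85015 / 12672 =6.71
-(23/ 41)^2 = -529/ 1681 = -0.31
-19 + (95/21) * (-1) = -494/21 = -23.52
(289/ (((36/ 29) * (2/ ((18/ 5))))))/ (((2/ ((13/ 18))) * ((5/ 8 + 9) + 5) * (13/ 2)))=8381/ 5265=1.59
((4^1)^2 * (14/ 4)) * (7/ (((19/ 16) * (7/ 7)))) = 330.11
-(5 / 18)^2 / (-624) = 25 / 202176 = 0.00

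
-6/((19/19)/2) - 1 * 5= -17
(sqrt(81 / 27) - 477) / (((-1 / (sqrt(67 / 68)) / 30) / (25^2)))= 9375 * sqrt(1139) * (477 - sqrt(3)) / 17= 8845507.29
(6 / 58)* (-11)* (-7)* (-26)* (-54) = 324324 / 29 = 11183.59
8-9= -1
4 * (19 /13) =76 /13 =5.85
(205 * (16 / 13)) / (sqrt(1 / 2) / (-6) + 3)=19680 * sqrt(2) / 8411 + 708480 / 8411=87.54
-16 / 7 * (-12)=192 / 7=27.43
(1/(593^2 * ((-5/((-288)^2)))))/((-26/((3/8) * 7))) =108864/22857185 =0.00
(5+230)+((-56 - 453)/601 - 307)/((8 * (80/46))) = 5117479/24040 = 212.87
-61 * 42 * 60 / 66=-2329.09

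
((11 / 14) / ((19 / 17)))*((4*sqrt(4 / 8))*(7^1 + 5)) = 2244*sqrt(2) / 133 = 23.86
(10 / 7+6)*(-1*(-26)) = 1352 / 7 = 193.14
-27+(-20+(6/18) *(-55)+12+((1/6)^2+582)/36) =-48167/1296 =-37.17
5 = 5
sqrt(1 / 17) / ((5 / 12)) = 12 * sqrt(17) / 85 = 0.58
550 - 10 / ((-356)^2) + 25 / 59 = 550.42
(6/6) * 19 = 19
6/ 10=0.60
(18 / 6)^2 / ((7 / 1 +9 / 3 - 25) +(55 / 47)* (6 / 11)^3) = -17061 / 28075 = -0.61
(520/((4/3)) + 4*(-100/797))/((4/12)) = 1168.49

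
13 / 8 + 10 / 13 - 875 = -90751 / 104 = -872.61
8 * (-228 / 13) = -1824 / 13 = -140.31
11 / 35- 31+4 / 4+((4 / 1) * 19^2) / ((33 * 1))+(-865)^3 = -647214610.93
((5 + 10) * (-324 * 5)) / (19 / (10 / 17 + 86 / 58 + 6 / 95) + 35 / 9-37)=21859721100 / 21777209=1003.79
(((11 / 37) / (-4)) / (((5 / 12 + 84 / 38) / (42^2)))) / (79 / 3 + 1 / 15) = -41895 / 22163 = -1.89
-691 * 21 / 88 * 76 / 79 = -275709 / 1738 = -158.64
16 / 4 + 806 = 810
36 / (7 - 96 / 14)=252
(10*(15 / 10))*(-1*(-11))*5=825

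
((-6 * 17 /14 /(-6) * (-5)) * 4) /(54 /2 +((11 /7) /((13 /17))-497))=2210 /42583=0.05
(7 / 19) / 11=7 / 209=0.03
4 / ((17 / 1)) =4 / 17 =0.24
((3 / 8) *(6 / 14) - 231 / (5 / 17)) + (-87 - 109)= -274747 / 280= -981.24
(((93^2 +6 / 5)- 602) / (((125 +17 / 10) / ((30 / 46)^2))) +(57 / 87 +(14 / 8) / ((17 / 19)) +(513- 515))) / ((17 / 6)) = 109552518645 / 11234613166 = 9.75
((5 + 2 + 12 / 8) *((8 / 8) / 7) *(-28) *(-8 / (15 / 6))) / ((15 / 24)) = 4352 / 25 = 174.08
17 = 17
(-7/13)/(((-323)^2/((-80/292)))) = 140/99008221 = 0.00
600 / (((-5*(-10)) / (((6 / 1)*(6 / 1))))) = 432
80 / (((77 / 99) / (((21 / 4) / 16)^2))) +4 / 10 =14687 / 1280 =11.47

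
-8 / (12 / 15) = -10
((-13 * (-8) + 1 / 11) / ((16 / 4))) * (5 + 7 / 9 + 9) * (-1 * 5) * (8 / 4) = -761425 / 198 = -3845.58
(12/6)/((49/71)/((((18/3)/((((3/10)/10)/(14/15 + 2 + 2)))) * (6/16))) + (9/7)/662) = 30433795/57937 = 525.29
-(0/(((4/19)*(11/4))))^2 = 0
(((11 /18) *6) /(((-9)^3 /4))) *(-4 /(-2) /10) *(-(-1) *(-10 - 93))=4532 /10935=0.41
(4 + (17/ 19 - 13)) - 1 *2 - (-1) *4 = -116/ 19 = -6.11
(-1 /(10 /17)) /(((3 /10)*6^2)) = -17 /108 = -0.16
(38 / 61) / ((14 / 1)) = 19 / 427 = 0.04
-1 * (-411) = 411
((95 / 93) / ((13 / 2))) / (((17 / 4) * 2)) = 380 / 20553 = 0.02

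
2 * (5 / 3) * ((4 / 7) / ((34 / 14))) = 40 / 51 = 0.78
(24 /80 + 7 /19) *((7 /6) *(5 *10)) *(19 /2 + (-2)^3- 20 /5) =-22225 /228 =-97.48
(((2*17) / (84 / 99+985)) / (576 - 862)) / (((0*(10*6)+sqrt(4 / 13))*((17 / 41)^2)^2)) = -8477283*sqrt(13) / 4155700354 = -0.01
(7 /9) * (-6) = -14 /3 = -4.67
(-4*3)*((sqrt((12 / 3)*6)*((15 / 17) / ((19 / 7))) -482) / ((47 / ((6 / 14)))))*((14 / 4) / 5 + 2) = 234252 / 1645 -2916*sqrt(6) / 15181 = 141.93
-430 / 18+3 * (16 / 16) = -188 / 9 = -20.89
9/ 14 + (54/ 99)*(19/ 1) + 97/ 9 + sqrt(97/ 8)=sqrt(194)/ 4 + 30193/ 1386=25.27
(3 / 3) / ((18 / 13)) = 13 / 18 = 0.72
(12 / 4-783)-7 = -787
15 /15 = 1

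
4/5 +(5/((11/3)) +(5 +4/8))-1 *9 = -147/110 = -1.34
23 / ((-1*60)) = -23 / 60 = -0.38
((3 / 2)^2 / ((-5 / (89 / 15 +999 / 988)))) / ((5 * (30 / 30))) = -0.63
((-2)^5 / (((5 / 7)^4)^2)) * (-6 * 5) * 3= 3320525376 / 78125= 42502.72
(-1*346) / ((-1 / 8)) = 2768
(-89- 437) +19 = -507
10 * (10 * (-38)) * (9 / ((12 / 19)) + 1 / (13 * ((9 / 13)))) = -491150 / 9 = -54572.22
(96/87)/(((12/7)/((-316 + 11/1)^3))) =-1588867000/87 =-18262839.08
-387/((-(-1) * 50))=-387/50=-7.74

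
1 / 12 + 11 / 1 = 133 / 12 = 11.08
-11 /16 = -0.69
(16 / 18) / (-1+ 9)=1 / 9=0.11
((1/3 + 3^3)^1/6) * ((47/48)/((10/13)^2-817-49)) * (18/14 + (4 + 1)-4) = -325663/27642006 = -0.01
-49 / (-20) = 49 / 20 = 2.45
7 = 7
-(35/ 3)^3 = -42875/ 27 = -1587.96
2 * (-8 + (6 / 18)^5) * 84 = -1343.31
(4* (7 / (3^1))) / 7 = 4 / 3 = 1.33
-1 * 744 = -744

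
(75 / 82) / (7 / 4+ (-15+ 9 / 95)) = -14250 / 204959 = -0.07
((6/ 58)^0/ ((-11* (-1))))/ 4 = 1/ 44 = 0.02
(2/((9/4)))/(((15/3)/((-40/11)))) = -64/99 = -0.65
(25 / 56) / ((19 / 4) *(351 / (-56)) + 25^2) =100 / 133331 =0.00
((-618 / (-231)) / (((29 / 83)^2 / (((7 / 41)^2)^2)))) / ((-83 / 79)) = -463304506 / 26141115011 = -0.02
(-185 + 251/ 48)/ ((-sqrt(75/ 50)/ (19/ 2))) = 163951* sqrt(6)/ 288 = 1394.43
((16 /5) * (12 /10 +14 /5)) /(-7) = -64 /35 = -1.83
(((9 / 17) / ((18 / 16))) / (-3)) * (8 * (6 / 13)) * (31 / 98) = -1984 / 10829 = -0.18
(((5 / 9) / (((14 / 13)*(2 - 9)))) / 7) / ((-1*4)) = 65 / 24696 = 0.00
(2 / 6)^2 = 1 / 9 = 0.11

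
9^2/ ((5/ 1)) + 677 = 3466/ 5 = 693.20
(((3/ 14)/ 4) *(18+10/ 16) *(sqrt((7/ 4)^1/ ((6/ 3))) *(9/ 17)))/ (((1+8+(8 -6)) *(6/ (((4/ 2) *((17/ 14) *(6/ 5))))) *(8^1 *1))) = 4023 *sqrt(14)/ 5519360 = 0.00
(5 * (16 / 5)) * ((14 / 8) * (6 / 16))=21 / 2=10.50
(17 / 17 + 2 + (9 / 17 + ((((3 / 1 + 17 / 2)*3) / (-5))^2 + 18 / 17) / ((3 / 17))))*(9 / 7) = 4273587 / 11900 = 359.12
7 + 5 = 12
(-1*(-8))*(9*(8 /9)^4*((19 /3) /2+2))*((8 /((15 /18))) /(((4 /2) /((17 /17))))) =4063232 /3645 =1114.74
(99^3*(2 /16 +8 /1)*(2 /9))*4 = 7007715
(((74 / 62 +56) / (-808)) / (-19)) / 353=1773 / 167996936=0.00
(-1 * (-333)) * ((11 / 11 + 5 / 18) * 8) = 3404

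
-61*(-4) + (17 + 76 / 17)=4513 / 17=265.47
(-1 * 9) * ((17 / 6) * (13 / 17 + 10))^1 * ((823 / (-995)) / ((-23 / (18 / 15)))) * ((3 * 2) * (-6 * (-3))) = -146391948 / 114425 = -1279.37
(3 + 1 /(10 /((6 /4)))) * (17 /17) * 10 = 63 /2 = 31.50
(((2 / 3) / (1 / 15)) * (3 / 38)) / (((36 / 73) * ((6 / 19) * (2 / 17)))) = 6205 / 144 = 43.09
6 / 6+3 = 4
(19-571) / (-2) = 276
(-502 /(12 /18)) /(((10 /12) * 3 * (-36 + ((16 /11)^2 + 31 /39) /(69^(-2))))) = -789646 /36234695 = -0.02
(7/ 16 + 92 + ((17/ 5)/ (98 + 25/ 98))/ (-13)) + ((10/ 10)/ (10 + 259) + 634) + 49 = 2088883391151/ 2693809040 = 775.44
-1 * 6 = -6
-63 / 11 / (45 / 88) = -56 / 5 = -11.20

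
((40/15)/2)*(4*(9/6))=8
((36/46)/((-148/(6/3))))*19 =-171/851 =-0.20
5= 5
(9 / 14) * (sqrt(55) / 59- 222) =-999 / 7+ 9 * sqrt(55) / 826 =-142.63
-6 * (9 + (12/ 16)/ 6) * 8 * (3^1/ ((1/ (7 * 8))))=-73584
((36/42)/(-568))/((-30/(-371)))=-53/2840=-0.02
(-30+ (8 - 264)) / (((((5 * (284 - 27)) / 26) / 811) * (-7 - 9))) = 1507649 / 5140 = 293.32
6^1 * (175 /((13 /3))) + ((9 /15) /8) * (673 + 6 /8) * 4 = 46221 /104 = 444.43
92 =92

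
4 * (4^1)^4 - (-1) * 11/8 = 8203/8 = 1025.38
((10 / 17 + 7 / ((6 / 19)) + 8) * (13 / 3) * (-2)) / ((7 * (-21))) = 40781 / 22491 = 1.81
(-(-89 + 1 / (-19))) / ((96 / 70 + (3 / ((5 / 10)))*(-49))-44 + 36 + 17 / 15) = -177660 / 597493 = -0.30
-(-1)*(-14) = -14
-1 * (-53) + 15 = 68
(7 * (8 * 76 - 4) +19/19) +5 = 4234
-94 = -94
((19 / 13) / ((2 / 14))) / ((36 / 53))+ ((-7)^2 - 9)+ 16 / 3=28265 / 468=60.40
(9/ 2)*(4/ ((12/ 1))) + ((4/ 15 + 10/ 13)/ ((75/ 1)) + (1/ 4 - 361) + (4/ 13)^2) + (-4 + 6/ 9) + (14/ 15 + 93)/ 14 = -1893916697/ 5323500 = -355.77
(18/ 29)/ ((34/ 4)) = 36/ 493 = 0.07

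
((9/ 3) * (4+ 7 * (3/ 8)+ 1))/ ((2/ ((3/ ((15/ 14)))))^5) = 123.03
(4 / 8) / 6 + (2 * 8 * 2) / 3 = 43 / 4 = 10.75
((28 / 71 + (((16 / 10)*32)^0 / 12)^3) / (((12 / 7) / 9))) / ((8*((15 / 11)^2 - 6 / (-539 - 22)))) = 0.14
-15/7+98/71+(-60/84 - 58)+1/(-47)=-1389817/23359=-59.50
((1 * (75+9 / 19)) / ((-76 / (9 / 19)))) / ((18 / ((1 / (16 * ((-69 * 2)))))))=239 / 20192896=0.00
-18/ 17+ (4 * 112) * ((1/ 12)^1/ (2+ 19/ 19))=1742/ 153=11.39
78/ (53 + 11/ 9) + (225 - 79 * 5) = -41129/ 244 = -168.56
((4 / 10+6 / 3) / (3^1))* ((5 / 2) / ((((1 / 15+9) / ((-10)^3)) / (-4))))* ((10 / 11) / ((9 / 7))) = 350000 / 561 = 623.89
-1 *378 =-378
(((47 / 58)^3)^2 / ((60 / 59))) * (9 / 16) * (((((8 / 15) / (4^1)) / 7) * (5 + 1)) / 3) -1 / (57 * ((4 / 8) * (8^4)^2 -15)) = 304090593613013349011 / 50967105739882594483200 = 0.01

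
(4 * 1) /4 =1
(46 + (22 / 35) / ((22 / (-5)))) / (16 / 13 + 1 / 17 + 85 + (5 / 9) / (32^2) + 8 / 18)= 0.53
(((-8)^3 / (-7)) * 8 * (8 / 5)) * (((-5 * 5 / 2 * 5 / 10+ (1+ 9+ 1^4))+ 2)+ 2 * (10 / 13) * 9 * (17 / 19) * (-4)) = -346447872 / 8645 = -40074.94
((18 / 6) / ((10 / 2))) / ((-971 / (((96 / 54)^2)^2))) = -0.01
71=71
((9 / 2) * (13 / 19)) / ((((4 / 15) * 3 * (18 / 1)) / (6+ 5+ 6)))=1105 / 304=3.63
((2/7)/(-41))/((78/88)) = -88/11193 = -0.01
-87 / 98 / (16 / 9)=-783 / 1568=-0.50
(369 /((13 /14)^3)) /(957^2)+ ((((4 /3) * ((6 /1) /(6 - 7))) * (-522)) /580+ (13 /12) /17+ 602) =138936794654813 /228040295340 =609.26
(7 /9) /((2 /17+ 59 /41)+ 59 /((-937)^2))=0.50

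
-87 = -87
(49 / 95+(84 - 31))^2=25847056 / 9025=2863.94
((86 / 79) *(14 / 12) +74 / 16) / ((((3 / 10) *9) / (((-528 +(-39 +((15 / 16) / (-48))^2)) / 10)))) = -415324879999 / 3354918912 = -123.80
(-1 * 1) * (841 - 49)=-792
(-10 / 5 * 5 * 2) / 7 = -20 / 7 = -2.86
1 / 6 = 0.17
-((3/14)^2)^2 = -81/38416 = -0.00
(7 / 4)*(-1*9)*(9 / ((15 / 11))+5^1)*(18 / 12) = -5481 / 20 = -274.05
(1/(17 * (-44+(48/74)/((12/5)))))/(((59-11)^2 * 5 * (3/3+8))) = -37/2851822080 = -0.00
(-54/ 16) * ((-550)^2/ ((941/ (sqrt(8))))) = -2041875 * sqrt(2)/ 941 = -3068.70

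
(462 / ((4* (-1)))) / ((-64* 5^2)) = 231 / 3200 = 0.07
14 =14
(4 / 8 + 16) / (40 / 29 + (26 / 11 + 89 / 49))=515823 / 173794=2.97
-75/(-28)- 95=-2585/28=-92.32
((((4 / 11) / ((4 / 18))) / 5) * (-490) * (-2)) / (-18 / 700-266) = -1234800 / 1024199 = -1.21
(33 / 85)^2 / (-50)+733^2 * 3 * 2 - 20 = 1164566681411 / 361250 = 3223714.00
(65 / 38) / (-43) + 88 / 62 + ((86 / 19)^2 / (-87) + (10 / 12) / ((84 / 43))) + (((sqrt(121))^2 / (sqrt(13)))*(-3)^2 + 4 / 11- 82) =-6194482380511 / 77367501288 + 1089*sqrt(13) / 13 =221.97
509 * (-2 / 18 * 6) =-1018 / 3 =-339.33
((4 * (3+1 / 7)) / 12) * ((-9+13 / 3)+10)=352 / 63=5.59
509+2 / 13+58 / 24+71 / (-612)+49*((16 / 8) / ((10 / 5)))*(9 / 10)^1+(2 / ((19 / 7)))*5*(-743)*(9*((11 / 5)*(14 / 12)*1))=-23686512989 / 377910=-62677.66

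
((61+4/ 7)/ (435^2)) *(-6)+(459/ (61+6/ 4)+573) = 1281177613/ 2207625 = 580.34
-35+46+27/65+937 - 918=1977/65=30.42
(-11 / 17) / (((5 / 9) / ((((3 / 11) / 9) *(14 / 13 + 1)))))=-81 / 1105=-0.07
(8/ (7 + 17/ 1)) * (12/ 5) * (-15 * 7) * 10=-840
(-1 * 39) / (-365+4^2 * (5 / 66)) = 1287 / 12005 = 0.11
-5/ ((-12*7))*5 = 25/ 84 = 0.30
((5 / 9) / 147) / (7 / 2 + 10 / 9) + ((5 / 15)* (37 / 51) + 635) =395280374 / 622251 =635.24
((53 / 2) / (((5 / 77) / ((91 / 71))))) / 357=1.47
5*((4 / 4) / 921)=5 / 921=0.01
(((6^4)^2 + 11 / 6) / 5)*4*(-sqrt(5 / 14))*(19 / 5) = -3051441.48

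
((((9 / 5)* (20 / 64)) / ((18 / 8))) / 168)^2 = 1 / 451584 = 0.00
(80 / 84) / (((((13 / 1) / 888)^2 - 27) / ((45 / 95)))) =-47312640 / 2831639027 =-0.02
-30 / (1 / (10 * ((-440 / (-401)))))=-132000 / 401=-329.18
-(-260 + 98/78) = 10091/39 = 258.74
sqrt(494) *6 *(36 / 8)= 27 *sqrt(494)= 600.10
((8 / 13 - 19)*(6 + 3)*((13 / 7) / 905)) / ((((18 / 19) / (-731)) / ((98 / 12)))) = 23236297 / 10860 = 2139.62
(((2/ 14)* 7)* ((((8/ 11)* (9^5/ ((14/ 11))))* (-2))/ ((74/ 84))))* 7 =-19840464/ 37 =-536228.76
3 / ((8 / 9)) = 3.38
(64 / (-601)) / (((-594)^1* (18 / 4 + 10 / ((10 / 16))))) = 64 / 7318377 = 0.00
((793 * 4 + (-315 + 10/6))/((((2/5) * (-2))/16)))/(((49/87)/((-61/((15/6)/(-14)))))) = -242735104/7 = -34676443.43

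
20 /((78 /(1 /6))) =5 /117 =0.04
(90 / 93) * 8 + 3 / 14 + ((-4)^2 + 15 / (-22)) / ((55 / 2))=2235323 / 262570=8.51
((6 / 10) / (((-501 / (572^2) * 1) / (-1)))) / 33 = 29744 / 2505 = 11.87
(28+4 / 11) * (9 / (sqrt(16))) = 702 / 11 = 63.82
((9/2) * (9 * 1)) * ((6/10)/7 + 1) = 1539/35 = 43.97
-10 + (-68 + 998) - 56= 864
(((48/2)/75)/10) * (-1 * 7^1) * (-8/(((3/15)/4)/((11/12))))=32.85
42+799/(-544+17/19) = 24601/607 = 40.53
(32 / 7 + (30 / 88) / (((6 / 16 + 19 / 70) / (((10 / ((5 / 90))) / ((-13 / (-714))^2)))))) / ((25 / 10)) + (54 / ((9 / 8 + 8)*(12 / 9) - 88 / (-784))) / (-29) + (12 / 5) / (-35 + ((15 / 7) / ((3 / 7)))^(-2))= 64961402523812440 / 567138382811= 114542.42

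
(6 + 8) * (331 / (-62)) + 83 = 256 / 31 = 8.26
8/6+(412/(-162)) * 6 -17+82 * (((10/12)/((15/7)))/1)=26/27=0.96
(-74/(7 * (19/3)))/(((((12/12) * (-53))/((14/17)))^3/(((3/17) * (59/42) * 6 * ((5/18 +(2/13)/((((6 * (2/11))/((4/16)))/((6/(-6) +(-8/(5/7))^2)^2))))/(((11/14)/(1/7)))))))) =19531996512532/21115090641555625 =0.00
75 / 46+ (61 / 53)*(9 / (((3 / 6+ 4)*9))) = 41387 / 21942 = 1.89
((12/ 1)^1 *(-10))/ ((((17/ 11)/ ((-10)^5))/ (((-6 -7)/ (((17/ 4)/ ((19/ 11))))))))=-11856000000/ 289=-41024221.45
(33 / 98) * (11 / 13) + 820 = 1045043 / 1274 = 820.28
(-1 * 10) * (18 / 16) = -45 / 4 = -11.25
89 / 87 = 1.02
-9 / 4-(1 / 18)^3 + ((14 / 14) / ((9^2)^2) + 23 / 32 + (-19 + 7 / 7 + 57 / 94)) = -186745931 / 9867744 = -18.92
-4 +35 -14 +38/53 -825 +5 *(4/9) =-384014/477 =-805.06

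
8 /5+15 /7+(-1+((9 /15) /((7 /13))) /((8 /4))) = 33 /10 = 3.30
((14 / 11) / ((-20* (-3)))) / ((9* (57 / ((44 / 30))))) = 7 / 115425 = 0.00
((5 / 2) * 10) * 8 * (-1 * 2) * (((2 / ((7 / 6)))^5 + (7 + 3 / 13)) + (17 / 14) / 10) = -1936482020 / 218491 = -8862.98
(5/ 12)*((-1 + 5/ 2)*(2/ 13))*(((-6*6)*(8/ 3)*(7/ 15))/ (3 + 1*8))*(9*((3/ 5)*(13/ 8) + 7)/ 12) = -609/ 260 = -2.34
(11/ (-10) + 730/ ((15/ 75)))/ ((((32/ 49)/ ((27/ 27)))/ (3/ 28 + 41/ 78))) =58832431/ 16640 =3535.60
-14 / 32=-7 / 16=-0.44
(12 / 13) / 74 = 6 / 481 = 0.01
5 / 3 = 1.67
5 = 5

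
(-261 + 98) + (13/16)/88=-162.99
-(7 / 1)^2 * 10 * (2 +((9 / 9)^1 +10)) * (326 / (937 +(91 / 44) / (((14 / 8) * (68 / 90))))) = -776655880 / 351023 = -2212.55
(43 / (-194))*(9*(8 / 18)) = -86 / 97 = -0.89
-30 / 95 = -6 / 19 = -0.32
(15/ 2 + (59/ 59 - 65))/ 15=-113/ 30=-3.77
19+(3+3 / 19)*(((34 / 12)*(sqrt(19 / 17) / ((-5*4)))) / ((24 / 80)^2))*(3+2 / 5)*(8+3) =19 - 1870*sqrt(323) / 171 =-177.54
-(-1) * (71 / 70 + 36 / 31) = 4721 / 2170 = 2.18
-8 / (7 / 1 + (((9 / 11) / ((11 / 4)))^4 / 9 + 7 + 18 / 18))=-1714871048 / 3215569839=-0.53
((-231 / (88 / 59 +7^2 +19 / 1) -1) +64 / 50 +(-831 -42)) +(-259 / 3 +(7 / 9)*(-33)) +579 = -409.04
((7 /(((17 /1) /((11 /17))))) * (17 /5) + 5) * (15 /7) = 1506 /119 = 12.66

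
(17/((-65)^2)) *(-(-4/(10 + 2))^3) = 17/114075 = 0.00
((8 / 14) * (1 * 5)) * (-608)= -12160 / 7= -1737.14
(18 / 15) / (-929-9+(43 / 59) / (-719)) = -84842 / 66318235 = -0.00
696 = 696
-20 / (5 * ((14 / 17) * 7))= -0.69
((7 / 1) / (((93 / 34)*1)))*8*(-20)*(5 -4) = -38080 / 93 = -409.46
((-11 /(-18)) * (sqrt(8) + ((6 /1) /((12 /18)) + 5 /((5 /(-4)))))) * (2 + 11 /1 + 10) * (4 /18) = 506 * sqrt(2) /81 + 1265 /81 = 24.45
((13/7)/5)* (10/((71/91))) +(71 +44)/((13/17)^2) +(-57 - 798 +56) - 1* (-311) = -3438705/11999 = -286.58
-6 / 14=-3 / 7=-0.43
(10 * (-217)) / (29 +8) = -2170 / 37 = -58.65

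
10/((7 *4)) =5/14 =0.36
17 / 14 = 1.21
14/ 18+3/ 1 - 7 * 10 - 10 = -686/ 9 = -76.22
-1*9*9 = -81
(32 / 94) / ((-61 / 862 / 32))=-441344 / 2867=-153.94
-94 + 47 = -47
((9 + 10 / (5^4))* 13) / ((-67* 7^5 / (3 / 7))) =-897 / 20108375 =-0.00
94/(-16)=-47/8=-5.88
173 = 173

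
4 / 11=0.36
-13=-13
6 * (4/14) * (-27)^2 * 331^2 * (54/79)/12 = 4312978326/553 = 7799237.48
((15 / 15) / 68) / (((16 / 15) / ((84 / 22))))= 315 / 5984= 0.05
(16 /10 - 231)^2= 1315609 /25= 52624.36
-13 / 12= -1.08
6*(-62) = -372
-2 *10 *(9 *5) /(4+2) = -150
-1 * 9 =-9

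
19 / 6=3.17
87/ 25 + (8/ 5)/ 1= 127/ 25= 5.08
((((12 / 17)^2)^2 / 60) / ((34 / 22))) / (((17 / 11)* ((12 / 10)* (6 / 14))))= 81312 / 24137569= 0.00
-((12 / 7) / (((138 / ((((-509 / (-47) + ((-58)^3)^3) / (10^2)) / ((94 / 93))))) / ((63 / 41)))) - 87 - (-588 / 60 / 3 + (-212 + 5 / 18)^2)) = 1402709903686.41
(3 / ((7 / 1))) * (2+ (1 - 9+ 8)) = 6 / 7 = 0.86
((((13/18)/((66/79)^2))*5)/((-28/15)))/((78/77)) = -156025/57024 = -2.74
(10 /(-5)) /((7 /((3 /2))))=-3 /7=-0.43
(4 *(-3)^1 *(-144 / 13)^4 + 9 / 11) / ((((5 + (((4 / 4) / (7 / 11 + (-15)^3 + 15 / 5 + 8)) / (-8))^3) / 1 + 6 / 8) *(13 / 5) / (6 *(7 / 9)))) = -56392.51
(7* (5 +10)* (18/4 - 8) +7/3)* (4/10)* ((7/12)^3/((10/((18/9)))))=-5.80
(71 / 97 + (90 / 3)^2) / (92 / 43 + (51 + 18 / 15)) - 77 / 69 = 1208888458 / 78194319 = 15.46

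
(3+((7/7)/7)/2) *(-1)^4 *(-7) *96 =-2064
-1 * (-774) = 774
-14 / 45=-0.31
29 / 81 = 0.36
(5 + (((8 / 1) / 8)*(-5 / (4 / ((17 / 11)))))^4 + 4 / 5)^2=136676543918972281 / 351205590630400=389.16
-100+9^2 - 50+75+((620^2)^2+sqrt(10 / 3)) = sqrt(30) / 3+147763360006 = 147763360007.83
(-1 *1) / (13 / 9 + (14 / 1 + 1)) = -9 / 148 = -0.06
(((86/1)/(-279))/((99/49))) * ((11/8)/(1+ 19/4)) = -2107/57753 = -0.04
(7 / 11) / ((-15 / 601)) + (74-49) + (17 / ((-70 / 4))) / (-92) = -25843 / 53130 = -0.49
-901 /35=-25.74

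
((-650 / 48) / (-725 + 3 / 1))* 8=325 / 2166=0.15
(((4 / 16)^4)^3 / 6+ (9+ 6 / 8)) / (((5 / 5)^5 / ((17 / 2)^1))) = 16684941329 / 201326592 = 82.88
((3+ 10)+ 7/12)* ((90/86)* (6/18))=815/172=4.74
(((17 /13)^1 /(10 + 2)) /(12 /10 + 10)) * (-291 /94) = -8245 /273728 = -0.03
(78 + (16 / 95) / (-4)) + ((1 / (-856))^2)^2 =3976296550424671 / 51005694341120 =77.96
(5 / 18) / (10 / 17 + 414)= 85 / 126864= 0.00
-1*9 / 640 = -9 / 640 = -0.01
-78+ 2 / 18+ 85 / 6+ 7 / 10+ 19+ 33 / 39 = -25258 / 585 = -43.18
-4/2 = -2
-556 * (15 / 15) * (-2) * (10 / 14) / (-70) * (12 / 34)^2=-20016 / 14161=-1.41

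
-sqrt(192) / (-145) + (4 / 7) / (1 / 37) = 8 * sqrt(3) / 145 + 148 / 7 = 21.24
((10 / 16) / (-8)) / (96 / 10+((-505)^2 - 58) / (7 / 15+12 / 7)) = -5725 / 8567594688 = -0.00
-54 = -54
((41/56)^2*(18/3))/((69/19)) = 0.89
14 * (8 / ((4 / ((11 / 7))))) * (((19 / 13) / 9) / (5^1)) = 836 / 585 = 1.43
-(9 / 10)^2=-81 / 100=-0.81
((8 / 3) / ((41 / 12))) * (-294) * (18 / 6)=-28224 / 41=-688.39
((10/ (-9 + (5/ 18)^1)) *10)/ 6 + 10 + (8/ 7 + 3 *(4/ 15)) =55126/ 5495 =10.03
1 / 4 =0.25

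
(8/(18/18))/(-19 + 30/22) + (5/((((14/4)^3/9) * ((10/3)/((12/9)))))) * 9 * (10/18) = 54748/33271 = 1.65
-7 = -7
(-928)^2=861184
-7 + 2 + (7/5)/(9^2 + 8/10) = -4.98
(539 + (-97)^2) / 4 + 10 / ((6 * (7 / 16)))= 52307 / 21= 2490.81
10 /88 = 5 /44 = 0.11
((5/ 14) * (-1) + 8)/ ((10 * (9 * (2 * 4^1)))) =107/ 10080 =0.01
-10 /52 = -5 /26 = -0.19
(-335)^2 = 112225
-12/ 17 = -0.71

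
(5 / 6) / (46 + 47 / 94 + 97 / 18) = 15 / 934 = 0.02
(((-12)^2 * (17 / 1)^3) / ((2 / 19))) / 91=6720984 / 91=73856.97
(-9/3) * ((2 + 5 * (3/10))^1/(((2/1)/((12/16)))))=-3.94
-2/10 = -1/5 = -0.20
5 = 5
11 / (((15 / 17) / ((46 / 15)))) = 8602 / 225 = 38.23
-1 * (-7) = 7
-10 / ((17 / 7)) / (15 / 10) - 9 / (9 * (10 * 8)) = -11251 / 4080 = -2.76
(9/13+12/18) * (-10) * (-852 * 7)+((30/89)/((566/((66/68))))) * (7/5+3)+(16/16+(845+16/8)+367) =457909623022/5566327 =82264.23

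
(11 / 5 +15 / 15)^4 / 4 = 16384 / 625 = 26.21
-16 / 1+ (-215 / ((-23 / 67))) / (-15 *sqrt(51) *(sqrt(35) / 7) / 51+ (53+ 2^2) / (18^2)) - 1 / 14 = -840099600 *sqrt(1785) / 99613943 - 71658531135 / 1394595202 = -407.69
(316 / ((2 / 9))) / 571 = 2.49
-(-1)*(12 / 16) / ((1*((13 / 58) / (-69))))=-6003 / 26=-230.88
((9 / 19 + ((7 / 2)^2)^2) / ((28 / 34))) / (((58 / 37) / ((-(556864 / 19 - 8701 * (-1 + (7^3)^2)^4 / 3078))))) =661118738822316853864910971 / 10469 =63150132660456285592216.16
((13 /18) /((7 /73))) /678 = 949 /85428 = 0.01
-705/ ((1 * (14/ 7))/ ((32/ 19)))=-11280/ 19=-593.68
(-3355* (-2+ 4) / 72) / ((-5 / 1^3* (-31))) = -671 / 1116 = -0.60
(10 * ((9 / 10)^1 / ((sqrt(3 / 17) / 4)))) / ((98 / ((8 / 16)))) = 3 * sqrt(51) / 49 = 0.44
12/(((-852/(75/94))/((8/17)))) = -300/56729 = -0.01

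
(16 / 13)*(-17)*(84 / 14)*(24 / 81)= -4352 / 117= -37.20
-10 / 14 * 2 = -10 / 7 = -1.43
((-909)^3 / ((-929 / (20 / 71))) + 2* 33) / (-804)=-2504356979 / 8838506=-283.35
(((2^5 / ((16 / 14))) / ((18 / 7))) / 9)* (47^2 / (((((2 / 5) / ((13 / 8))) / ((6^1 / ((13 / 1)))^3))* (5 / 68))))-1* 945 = 6881273 / 507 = 13572.53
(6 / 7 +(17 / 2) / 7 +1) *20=430 / 7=61.43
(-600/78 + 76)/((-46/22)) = -9768/299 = -32.67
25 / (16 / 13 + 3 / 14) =4550 / 263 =17.30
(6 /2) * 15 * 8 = 360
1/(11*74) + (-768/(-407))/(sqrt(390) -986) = -271345/395525042 -384*sqrt(390)/197762521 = -0.00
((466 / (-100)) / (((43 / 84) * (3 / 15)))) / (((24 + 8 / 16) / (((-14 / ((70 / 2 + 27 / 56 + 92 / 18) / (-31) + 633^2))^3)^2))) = -43748253785182695964727111275511808 / 12942788253471544507631173131020345845467126208853111423051135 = -0.00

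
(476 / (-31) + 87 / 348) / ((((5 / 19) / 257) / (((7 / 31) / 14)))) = -9145859 / 38440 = -237.93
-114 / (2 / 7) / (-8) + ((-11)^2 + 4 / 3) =4133 / 24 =172.21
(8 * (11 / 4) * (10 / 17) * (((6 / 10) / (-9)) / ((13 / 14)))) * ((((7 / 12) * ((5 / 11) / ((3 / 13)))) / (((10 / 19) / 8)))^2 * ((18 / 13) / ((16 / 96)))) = -3962336 / 1683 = -2354.33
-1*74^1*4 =-296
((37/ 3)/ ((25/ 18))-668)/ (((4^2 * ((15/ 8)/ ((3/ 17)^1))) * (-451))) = 749/ 87125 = 0.01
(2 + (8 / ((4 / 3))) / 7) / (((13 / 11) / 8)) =1760 / 91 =19.34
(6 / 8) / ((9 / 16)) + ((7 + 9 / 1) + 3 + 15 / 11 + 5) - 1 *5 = 716 / 33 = 21.70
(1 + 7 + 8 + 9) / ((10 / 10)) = 25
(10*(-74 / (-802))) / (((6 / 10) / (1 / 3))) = 1850 / 3609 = 0.51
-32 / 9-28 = -284 / 9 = -31.56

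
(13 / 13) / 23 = 1 / 23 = 0.04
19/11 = 1.73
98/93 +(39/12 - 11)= -2491/372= -6.70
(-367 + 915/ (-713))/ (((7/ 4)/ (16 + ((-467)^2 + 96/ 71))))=-16265155579544/ 354361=-45899959.59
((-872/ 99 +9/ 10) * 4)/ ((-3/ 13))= 203554/ 1485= 137.07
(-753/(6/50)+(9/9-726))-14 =-7014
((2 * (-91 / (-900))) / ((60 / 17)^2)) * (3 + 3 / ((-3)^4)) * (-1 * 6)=-1078259 / 3645000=-0.30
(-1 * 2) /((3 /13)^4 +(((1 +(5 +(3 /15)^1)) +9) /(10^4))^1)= -714025000 /1555159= -459.13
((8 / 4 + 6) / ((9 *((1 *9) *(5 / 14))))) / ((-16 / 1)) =-7 / 405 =-0.02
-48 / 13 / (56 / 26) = -1.71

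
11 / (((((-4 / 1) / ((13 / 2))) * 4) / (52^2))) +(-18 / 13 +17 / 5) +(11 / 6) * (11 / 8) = -37686367 / 3120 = -12078.96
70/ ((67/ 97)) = 6790/ 67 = 101.34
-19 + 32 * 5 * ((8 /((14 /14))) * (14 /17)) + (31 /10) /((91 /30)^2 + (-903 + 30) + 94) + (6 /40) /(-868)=6827232427481 /6595636880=1035.11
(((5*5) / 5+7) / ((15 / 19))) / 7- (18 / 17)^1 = 662 / 595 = 1.11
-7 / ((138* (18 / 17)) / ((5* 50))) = -14875 / 1242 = -11.98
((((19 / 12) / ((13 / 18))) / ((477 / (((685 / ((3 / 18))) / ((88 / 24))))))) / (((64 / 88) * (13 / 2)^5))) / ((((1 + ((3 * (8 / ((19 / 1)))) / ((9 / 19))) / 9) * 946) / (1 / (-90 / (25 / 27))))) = -0.00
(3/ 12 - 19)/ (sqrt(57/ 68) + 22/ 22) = -1275/ 11 + 75* sqrt(969)/ 22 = -9.79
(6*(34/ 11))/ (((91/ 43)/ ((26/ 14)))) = 8772/ 539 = 16.27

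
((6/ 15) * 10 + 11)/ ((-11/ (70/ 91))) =-150/ 143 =-1.05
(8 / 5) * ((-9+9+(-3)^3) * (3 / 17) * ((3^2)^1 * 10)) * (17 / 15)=-3888 / 5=-777.60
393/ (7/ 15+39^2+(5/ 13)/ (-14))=1072890/ 4153529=0.26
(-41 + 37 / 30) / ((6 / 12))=-1193 / 15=-79.53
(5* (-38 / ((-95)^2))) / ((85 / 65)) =-26 / 1615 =-0.02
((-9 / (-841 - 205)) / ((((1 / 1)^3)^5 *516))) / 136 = 3 / 24468032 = 0.00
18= 18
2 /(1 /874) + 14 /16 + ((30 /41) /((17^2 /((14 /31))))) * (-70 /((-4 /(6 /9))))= 5139199329 /2938552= 1748.89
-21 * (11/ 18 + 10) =-1337/ 6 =-222.83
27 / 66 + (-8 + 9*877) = 173479 / 22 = 7885.41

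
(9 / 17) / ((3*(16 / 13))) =39 / 272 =0.14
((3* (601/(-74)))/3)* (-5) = 3005/74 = 40.61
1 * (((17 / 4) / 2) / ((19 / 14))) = 1.57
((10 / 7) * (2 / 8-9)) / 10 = -5 / 4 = -1.25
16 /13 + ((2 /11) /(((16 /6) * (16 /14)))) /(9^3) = 1368667 /1111968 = 1.23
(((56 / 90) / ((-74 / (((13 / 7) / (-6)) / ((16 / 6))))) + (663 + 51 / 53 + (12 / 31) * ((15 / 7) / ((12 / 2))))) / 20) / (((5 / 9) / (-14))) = -101735911913 / 121582000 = -836.77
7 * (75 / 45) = 35 / 3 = 11.67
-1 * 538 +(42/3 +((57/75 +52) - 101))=-14306/25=-572.24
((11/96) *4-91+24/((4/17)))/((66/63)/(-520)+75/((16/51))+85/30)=250250/5282961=0.05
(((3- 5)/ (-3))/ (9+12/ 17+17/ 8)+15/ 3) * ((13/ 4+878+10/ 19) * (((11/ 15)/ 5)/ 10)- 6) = 1928958431/ 55027800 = 35.05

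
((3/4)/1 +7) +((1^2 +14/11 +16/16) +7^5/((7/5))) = 12016.02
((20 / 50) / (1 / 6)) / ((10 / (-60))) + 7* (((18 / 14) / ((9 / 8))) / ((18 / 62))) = 592 / 45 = 13.16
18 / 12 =1.50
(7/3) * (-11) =-77/3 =-25.67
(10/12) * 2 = 5/3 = 1.67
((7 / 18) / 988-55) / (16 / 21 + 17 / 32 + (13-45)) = 27387164 / 15290535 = 1.79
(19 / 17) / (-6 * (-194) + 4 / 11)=209 / 217736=0.00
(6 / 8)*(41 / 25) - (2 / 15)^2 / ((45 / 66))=16253 / 13500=1.20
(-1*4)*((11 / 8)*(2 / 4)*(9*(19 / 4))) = -1881 / 16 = -117.56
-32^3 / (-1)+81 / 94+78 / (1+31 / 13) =16953416 / 517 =32791.91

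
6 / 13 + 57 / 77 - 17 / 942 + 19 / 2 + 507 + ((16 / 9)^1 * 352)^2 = 4991519485220 / 12729717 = 392115.51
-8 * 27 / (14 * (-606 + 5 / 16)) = 1728 / 67837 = 0.03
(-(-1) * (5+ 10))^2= 225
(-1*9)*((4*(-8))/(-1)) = -288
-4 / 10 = -2 / 5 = -0.40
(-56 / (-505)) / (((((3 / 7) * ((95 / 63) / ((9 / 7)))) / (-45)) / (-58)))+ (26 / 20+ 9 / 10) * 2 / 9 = 9953170 / 17271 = 576.29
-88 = -88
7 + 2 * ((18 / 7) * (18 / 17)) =1481 / 119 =12.45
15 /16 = 0.94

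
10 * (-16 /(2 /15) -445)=-5650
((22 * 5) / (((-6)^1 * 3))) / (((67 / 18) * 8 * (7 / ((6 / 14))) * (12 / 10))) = -0.01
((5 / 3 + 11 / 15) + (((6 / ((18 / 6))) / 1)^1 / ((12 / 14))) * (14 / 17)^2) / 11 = 17264 / 47685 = 0.36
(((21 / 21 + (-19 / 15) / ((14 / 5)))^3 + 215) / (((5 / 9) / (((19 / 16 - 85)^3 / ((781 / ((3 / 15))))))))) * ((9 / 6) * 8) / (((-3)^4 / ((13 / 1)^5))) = -176212214133564941631 / 54862438400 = -3211891765.52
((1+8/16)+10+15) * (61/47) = 3233/94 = 34.39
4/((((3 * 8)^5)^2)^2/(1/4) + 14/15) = 30/120599661535218110211324641287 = 0.00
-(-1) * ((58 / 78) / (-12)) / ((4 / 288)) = -58 / 13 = -4.46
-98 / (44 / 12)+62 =35.27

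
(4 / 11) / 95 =4 / 1045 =0.00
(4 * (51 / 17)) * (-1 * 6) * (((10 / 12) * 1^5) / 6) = -10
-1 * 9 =-9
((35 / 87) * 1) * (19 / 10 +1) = 7 / 6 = 1.17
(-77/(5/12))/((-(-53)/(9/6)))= -1386/265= -5.23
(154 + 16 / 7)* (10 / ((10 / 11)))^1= 12034 / 7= 1719.14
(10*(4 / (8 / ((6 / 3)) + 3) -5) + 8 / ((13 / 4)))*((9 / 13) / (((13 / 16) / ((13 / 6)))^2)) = -243584 / 1183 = -205.90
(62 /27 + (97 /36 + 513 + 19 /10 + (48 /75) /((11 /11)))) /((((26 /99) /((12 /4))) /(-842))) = -6508560223 /1300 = -5006584.79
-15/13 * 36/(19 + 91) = -54/143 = -0.38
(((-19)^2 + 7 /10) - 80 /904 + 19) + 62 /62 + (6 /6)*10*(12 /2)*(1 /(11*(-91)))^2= 432083941021 /1132261130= 381.61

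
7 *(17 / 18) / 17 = 0.39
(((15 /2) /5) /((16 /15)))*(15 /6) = 225 /64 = 3.52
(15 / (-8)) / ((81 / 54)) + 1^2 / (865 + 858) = -8611 / 6892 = -1.25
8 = 8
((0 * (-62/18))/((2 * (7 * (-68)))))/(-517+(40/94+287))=0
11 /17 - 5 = -74 /17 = -4.35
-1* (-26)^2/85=-676/85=-7.95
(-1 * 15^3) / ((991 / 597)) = -2014875 / 991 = -2033.17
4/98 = 2/49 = 0.04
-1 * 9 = -9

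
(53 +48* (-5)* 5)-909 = -2056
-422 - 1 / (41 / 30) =-422.73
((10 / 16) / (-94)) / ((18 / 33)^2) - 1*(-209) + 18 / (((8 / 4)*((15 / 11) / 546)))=516070511 / 135360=3812.58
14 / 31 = 0.45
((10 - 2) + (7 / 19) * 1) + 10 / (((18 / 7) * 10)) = 2995 / 342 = 8.76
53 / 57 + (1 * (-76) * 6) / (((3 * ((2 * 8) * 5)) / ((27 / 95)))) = 1111 / 2850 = 0.39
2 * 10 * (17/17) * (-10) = -200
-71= -71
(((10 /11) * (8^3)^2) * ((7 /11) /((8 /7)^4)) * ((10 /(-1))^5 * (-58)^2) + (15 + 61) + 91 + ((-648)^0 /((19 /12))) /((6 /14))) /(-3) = 68751117567612679 /6897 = 9968264110136.68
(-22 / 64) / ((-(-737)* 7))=-1 / 15008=-0.00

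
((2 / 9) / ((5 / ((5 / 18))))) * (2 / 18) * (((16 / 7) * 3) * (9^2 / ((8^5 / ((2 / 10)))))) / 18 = 1 / 3870720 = 0.00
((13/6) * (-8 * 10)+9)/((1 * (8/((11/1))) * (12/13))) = -70499/288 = -244.79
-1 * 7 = -7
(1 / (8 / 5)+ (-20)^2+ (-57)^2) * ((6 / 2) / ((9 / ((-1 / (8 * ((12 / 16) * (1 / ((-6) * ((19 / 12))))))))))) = 554743 / 288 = 1926.19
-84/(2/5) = -210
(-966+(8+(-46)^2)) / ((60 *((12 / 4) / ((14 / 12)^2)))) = 9457 / 1080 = 8.76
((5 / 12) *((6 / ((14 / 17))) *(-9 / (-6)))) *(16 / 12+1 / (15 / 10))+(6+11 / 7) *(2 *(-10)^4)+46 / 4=4240577 / 28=151449.18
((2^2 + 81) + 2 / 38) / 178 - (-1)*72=122560 / 1691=72.48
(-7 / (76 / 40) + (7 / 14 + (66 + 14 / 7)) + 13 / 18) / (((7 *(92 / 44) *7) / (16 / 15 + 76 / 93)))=5142412 / 4267305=1.21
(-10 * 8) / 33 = -80 / 33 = -2.42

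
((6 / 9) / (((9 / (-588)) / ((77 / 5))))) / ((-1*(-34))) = -15092 / 765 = -19.73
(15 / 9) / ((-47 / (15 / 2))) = -25 / 94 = -0.27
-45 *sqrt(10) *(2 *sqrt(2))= -180 *sqrt(5)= -402.49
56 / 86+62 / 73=1.50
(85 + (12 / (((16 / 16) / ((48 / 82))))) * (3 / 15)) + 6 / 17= 302351 / 3485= 86.76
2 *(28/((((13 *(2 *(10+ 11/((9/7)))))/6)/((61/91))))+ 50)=2835476/28223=100.47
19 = 19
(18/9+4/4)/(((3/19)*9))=19/9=2.11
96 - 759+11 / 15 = -9934 / 15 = -662.27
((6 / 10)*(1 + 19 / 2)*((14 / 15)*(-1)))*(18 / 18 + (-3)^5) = 35574 / 25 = 1422.96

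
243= 243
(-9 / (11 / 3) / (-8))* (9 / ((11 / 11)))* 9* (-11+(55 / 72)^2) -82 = -174527 / 512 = -340.87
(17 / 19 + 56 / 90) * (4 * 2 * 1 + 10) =2594 / 95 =27.31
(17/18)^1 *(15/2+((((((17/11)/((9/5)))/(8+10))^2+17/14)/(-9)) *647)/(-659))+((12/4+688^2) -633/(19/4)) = 21336905239714048063/45088674628536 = 473220.95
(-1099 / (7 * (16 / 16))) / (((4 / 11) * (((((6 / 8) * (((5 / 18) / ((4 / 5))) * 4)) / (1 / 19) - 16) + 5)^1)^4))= -143244288 / 1982119441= -0.07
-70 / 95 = -14 / 19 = -0.74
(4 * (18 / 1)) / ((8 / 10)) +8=98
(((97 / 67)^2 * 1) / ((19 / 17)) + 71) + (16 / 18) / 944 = 6601067359 / 90579042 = 72.88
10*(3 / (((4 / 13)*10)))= 39 / 4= 9.75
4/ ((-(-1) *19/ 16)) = 64/ 19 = 3.37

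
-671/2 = -335.50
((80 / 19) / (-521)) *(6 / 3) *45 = -7200 / 9899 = -0.73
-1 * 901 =-901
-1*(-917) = 917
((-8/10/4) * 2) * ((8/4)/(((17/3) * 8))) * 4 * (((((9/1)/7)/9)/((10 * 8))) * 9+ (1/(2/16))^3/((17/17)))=-36.14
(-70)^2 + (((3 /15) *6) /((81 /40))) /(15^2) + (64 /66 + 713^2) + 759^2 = 72795878726 /66825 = 1089350.97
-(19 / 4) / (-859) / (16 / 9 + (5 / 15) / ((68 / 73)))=2907 / 1122713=0.00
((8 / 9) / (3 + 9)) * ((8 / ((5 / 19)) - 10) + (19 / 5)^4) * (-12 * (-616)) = 705053888 / 5625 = 125342.91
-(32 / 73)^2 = -1024 / 5329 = -0.19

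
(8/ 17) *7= 3.29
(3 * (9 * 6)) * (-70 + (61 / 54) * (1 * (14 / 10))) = -11083.80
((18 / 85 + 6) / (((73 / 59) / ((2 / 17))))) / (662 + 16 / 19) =197296 / 221413015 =0.00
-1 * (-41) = 41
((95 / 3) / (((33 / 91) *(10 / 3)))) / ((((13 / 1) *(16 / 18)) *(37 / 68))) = 6783 / 1628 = 4.17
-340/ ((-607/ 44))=14960/ 607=24.65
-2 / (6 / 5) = -5 / 3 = -1.67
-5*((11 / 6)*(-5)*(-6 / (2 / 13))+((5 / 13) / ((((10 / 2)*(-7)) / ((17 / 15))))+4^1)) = -986861 / 546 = -1807.44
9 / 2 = 4.50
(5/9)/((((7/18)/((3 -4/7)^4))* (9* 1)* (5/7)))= 167042/21609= 7.73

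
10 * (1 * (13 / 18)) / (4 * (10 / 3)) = 13 / 24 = 0.54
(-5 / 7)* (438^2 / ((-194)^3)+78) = -711645135 / 12777422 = -55.70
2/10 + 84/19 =439/95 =4.62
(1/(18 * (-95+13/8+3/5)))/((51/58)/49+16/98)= -11368/3440097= -0.00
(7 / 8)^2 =49 / 64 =0.77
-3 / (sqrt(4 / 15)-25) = 0.12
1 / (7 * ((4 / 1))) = 1 / 28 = 0.04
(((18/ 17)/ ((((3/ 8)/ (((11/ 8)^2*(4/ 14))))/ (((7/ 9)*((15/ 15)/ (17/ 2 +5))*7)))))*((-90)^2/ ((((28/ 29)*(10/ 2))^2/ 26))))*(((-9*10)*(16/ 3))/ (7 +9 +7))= -317494320/ 2737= -116000.85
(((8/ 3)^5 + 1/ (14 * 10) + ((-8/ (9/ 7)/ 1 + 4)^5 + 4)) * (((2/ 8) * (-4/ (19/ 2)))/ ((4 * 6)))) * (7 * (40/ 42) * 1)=-699893849/ 282726612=-2.48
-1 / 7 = -0.14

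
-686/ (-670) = 343/ 335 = 1.02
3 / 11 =0.27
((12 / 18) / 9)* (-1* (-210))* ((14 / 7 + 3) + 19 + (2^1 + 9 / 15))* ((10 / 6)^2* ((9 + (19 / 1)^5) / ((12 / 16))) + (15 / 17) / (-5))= 15675744224756 / 4131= 3794660911.34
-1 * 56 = -56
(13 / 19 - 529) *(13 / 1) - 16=-130798 / 19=-6884.11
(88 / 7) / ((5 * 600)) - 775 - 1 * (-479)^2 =-604316989 / 2625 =-230216.00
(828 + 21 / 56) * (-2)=-6627 / 4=-1656.75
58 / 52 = 29 / 26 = 1.12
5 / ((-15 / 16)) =-16 / 3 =-5.33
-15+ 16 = 1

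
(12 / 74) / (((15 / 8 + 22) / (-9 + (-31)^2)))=45696 / 7067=6.47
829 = 829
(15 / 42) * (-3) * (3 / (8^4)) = -0.00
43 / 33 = 1.30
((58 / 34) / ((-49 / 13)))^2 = 142129 / 693889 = 0.20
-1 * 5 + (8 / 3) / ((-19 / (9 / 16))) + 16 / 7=-743 / 266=-2.79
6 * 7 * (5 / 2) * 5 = 525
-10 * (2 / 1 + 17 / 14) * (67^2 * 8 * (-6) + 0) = 48481200 / 7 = 6925885.71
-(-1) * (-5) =-5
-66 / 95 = -0.69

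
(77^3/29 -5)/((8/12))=684582/29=23606.28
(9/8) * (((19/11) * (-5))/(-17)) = 855/1496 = 0.57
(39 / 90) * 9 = 39 / 10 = 3.90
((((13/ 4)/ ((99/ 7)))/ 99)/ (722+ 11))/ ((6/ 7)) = 0.00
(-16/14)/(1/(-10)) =80/7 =11.43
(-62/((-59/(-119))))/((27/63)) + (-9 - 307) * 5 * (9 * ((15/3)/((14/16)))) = -81548.93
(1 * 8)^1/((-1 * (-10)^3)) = 1/125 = 0.01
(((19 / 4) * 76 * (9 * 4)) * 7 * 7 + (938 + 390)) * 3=1914396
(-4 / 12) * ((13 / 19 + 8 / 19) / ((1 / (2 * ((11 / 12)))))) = -77 / 114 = -0.68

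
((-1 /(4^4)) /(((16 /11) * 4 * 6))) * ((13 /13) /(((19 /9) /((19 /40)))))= -33 /1310720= -0.00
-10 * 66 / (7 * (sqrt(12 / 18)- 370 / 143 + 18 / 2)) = -37091340 / 2481769 + 13496340 * sqrt(6) / 17372383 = -13.04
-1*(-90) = 90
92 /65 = 1.42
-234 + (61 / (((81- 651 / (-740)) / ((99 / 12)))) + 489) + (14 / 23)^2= 2794100342 / 10684213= 261.52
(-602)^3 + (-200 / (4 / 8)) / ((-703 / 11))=-153371542824 / 703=-218167201.74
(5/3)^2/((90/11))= 55/162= 0.34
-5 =-5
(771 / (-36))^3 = -16974593 / 1728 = -9823.26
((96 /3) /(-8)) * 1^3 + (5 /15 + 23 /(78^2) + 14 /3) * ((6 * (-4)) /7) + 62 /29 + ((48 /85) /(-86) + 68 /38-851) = -886511183243 /1021049835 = -868.23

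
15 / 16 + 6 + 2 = 143 / 16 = 8.94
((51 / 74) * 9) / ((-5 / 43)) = -19737 / 370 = -53.34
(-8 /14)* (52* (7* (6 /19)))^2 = -2725632 /361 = -7550.23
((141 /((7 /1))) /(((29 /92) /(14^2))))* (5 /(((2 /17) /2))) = 30873360 /29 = 1064598.62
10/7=1.43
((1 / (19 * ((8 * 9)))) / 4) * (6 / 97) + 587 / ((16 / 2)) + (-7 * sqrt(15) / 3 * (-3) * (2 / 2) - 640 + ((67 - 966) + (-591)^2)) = 7 * sqrt(15) + 30769139335 / 88464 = 347842.49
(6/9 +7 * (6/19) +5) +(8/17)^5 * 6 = 648722449/80931849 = 8.02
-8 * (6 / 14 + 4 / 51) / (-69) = 1448 / 24633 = 0.06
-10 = -10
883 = 883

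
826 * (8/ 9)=6608/ 9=734.22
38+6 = 44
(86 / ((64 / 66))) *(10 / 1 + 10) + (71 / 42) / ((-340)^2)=8611911071 / 4855200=1773.75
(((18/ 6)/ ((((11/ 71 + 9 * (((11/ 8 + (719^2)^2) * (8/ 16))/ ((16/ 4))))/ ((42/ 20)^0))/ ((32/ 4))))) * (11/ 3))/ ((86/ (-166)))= -33189376/ 58745534858656655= -0.00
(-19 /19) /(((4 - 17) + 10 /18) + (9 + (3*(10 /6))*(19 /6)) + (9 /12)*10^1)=-9 /179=-0.05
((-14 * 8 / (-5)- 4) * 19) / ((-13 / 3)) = -5244 / 65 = -80.68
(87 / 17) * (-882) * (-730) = 56015820 / 17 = 3295048.24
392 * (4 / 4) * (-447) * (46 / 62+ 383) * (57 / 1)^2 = -6772425823296 / 31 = -218465349138.58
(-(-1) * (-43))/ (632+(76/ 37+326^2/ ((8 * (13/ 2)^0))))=-3182/ 1029973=-0.00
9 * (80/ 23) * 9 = 6480/ 23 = 281.74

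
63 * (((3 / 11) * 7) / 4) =1323 / 44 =30.07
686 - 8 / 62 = 685.87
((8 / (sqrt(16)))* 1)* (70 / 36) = 35 / 9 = 3.89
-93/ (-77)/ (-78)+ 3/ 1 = 5975/ 2002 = 2.98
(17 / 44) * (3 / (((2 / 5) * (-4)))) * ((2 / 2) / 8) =-255 / 2816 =-0.09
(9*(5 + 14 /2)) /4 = 27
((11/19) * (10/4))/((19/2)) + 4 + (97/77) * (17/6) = 1287827/166782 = 7.72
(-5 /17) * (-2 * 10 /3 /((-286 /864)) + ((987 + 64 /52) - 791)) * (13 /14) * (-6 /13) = 466260 /17017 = 27.40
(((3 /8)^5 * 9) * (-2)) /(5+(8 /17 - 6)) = 0.25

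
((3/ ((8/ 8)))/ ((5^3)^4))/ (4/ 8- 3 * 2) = -6/ 2685546875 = -0.00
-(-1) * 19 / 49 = 19 / 49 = 0.39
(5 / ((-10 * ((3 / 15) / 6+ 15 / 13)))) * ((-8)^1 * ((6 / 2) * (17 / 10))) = 7956 / 463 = 17.18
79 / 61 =1.30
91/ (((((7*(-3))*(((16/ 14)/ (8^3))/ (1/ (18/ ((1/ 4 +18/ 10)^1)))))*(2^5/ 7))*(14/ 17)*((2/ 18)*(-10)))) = 52.86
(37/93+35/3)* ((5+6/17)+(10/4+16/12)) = 10307/93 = 110.83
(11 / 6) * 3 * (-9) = -99 / 2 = -49.50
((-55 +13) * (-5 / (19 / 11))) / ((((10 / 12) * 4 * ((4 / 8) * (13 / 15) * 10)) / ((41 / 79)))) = 85239 / 19513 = 4.37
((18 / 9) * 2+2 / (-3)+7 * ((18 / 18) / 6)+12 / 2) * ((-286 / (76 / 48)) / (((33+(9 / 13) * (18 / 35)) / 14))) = -76516440 / 96121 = -796.04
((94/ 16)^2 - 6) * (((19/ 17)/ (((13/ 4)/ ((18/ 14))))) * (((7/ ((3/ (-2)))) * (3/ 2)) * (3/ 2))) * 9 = -8426025/ 7072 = -1191.46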